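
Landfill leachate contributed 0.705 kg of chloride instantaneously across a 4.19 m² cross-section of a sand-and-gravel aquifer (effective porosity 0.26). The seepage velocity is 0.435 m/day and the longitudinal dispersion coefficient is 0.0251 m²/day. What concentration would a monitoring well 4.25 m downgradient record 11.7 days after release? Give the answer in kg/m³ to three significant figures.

For an instantaneous plane source, C(x,t) = M/(n_e·A·√(4πDt)) · exp(−(x−vt)²/(4Dt)), with n_e·A the pore (flow) area.
Plume center vt = 0.435 × 11.7 = 5.0895 m, so the well at 4.25 m is 0.8395 m upgradient of the peak.
√(4πDt) = 1.921 m, giving peak height M/(n_e·A·√(4πDt)) = 0.705/(0.26 × 4.19 × 1.921) = 0.3369 kg/m³.
(x−vt)²/(4Dt) = (-0.8395)²/(4 × 0.0251 × 11.7) = 0.6000; exp(−0.6000) = 0.5488.
C = 0.3369 × 0.5488 = 0.185 kg/m³.

0.185 kg/m³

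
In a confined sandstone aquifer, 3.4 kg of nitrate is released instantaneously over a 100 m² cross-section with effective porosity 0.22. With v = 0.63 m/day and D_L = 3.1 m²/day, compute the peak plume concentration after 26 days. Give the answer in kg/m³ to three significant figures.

0.00486 kg/m³

The peak of an instantaneous 1D plume sits at x = vt; there the Gaussian factor is 1 and C_max = M/(n_e·A·√(4πDt)), where n_e·A is the pore area the mass is dissolved in.
√(4πDt) = √(4π × 3.1 × 26) = 31.83 m, so C_max = 3.4/(0.22 × 100 × 31.83) = 0.00486 kg/m³.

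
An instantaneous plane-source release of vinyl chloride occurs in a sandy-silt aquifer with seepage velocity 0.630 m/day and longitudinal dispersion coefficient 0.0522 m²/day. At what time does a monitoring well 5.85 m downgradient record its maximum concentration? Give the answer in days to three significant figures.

For the 1D instantaneous-source solution, setting ∂C/∂t = 0 at fixed x gives v²t² + 2Dt − x² = 0, so t = (√(D² + v²x²) − D)/v².
√(D² + v²x²) = √(0.0522² + 0.630² × 5.85²) = 3.686; v² = 0.3969.
t = (3.686 − 0.0522)/0.3969 = 9.16 days (vs. the pure-advection estimate x/v = 9.29 d).

9.16 days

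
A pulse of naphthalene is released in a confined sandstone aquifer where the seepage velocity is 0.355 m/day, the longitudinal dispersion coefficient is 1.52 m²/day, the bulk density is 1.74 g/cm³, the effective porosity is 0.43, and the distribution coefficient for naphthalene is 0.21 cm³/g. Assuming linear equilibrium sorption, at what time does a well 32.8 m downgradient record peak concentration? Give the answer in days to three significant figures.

Retardation factor R = 1 + ρ_b·K_d/n = 1 + 1.74 × 0.21/0.43 = 1.850.
Sorption retards both mechanisms: v_R = v/R = 0.1919 m/day, D_R = D/R = 0.8216 m²/day.
Peak time from v_R²t² + 2D_R t − x² = 0: t = (√(D_R² + v_R²x²) − D_R)/v_R².
√(D_R² + v_R²x²) = √(0.8216² + 0.1919² × 32.8²) = 6.348; v_R² = 0.03683.
t = (6.348 − 0.8216)/0.03683 = 150 days.

150 days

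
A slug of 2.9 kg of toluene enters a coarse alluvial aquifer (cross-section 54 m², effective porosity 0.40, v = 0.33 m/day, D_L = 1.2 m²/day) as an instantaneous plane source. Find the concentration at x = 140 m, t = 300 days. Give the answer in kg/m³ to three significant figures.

For an instantaneous plane source, C(x,t) = M/(n_e·A·√(4πDt)) · exp(−(x−vt)²/(4Dt)), with n_e·A the pore (flow) area.
Plume center vt = 0.33 × 300 = 99 m, so the well at 140 m is 41 m downgradient of the peak.
√(4πDt) = 67.26 m, giving peak height M/(n_e·A·√(4πDt)) = 2.9/(0.40 × 54 × 67.26) = 0.001996 kg/m³.
(x−vt)²/(4Dt) = (41)²/(4 × 1.2 × 300) = 1.167; exp(−1.167) = 0.3113.
C = 0.001996 × 0.3113 = 0.000621 kg/m³.

0.000621 kg/m³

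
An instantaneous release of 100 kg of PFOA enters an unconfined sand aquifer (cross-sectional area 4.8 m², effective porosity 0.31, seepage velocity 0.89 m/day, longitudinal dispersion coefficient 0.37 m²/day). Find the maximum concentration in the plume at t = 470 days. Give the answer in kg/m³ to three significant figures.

The peak of an instantaneous 1D plume sits at x = vt; there the Gaussian factor is 1 and C_max = M/(n_e·A·√(4πDt)), where n_e·A is the pore area the mass is dissolved in.
√(4πDt) = √(4π × 0.37 × 470) = 46.75 m, so C_max = 100/(0.31 × 4.8 × 46.75) = 1.44 kg/m³.

1.44 kg/m³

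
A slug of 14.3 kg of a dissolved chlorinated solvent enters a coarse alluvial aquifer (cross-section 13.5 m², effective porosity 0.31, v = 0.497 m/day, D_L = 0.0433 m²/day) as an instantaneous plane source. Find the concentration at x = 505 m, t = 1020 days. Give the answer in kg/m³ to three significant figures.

0.142 kg/m³

For an instantaneous plane source, C(x,t) = M/(n_e·A·√(4πDt)) · exp(−(x−vt)²/(4Dt)), with n_e·A the pore (flow) area.
Plume center vt = 0.497 × 1020 = 506.94 m, so the well at 505 m is 1.94 m upgradient of the peak.
√(4πDt) = 23.56 m, giving peak height M/(n_e·A·√(4πDt)) = 14.3/(0.31 × 13.5 × 23.56) = 0.1450 kg/m³.
(x−vt)²/(4Dt) = (-1.94)²/(4 × 0.0433 × 1020) = 0.02130; exp(−0.02130) = 0.9789.
C = 0.1450 × 0.9789 = 0.142 kg/m³.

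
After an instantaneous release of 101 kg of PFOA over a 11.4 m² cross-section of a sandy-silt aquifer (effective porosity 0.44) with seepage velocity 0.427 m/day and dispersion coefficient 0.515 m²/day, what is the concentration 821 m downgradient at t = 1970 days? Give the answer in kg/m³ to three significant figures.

For an instantaneous plane source, C(x,t) = M/(n_e·A·√(4πDt)) · exp(−(x−vt)²/(4Dt)), with n_e·A the pore (flow) area.
Plume center vt = 0.427 × 1970 = 841.19 m, so the well at 821 m is 20.19 m upgradient of the peak.
√(4πDt) = 112.9 m, giving peak height M/(n_e·A·√(4πDt)) = 101/(0.44 × 11.4 × 112.9) = 0.1783 kg/m³.
(x−vt)²/(4Dt) = (-20.19)²/(4 × 0.515 × 1970) = 0.1004; exp(−0.1004) = 0.9045.
C = 0.1783 × 0.9045 = 0.161 kg/m³.

0.161 kg/m³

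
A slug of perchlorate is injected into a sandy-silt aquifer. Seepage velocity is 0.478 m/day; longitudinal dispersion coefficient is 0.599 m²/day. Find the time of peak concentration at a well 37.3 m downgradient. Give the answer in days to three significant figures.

75.5 days

For the 1D instantaneous-source solution, setting ∂C/∂t = 0 at fixed x gives v²t² + 2Dt − x² = 0, so t = (√(D² + v²x²) − D)/v².
√(D² + v²x²) = √(0.599² + 0.478² × 37.3²) = 17.84; v² = 0.228484.
t = (17.84 − 0.599)/0.228484 = 75.5 days (vs. the pure-advection estimate x/v = 78.0 d).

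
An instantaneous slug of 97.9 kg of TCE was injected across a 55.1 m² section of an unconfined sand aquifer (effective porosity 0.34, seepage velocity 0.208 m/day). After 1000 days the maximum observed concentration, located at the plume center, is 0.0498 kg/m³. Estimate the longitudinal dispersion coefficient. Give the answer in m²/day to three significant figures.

0.876 m²/day

At the plume center C_max = M/(n_e·A·√(4πDt)), so D = M²/(4πt·(n_e·A·C_max)²).
n_e·A·C_max = 0.34 × 55.1 × 0.0498 = 0.9330 kg/m.
D = 97.9²/(4π × 1000 × 0.9330²) = 0.876 m²/day.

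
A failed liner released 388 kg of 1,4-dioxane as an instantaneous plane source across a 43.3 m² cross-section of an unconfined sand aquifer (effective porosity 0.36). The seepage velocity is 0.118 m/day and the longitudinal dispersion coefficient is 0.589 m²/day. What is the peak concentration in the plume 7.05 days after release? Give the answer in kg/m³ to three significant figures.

3.45 kg/m³

The peak of an instantaneous 1D plume sits at x = vt; there the Gaussian factor is 1 and C_max = M/(n_e·A·√(4πDt)), where n_e·A is the pore area the mass is dissolved in.
√(4πDt) = √(4π × 0.589 × 7.05) = 7.224 m, so C_max = 388/(0.36 × 43.3 × 7.224) = 3.45 kg/m³.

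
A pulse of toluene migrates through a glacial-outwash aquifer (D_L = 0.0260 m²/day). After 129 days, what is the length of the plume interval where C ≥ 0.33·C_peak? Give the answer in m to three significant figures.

7.71 m

The plume is Gaussian with σ = √(2Dt) = √(2 × 0.0260 × 129) = 2.590 m.
C/C_peak = exp(−Δx²/(2σ²)) = 0.33 ⇒ Δx = σ·√(−2 ln 0.33) = 2.590 × 1.489 = 3.857 m.
Width = 2Δx = 7.71 m.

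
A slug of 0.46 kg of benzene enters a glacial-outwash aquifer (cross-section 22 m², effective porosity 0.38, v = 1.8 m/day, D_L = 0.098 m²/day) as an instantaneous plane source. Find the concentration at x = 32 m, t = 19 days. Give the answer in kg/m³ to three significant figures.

0.00594 kg/m³

For an instantaneous plane source, C(x,t) = M/(n_e·A·√(4πDt)) · exp(−(x−vt)²/(4Dt)), with n_e·A the pore (flow) area.
Plume center vt = 1.8 × 19 = 34.2 m, so the well at 32 m is 2.2 m upgradient of the peak.
√(4πDt) = 4.837 m, giving peak height M/(n_e·A·√(4πDt)) = 0.46/(0.38 × 22 × 4.837) = 0.01138 kg/m³.
(x−vt)²/(4Dt) = (-2.2)²/(4 × 0.098 × 19) = 0.6498; exp(−0.6498) = 0.5222.
C = 0.01138 × 0.5222 = 0.00594 kg/m³.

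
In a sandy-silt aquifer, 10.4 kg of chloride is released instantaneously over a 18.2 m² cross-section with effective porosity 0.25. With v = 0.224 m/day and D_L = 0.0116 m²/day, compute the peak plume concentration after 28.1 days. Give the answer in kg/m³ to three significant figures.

The peak of an instantaneous 1D plume sits at x = vt; there the Gaussian factor is 1 and C_max = M/(n_e·A·√(4πDt)), where n_e·A is the pore area the mass is dissolved in.
√(4πDt) = √(4π × 0.0116 × 28.1) = 2.024 m, so C_max = 10.4/(0.25 × 18.2 × 2.024) = 1.13 kg/m³.

1.13 kg/m³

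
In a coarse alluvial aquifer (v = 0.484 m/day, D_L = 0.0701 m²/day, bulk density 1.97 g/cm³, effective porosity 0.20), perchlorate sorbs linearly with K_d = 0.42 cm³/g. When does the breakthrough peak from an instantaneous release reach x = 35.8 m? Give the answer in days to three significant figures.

378 days

Retardation factor R = 1 + ρ_b·K_d/n = 1 + 1.97 × 0.42/0.20 = 5.137.
Sorption retards both mechanisms: v_R = v/R = 0.09422 m/day, D_R = D/R = 0.01365 m²/day.
Peak time from v_R²t² + 2D_R t − x² = 0: t = (√(D_R² + v_R²x²) − D_R)/v_R².
√(D_R² + v_R²x²) = √(0.01365² + 0.09422² × 35.8²) = 3.373; v_R² = 0.008877.
t = (3.373 − 0.01365)/0.008877 = 378 days.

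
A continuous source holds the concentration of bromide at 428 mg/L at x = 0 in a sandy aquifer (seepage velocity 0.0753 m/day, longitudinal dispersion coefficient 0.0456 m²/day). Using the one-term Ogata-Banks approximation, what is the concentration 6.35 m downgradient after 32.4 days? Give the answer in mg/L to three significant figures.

For a continuous step input, C/C₀ ≈ ½·erfc((x−vt)/(2√(Dt))).
vt = 0.0753 × 32.4 = 2.43972 m and 2√(Dt) = 2√(0.0456 × 32.4) = 2.431 m.
Argument (x−vt)/(2√(Dt)) = (6.35 − 2.43972)/2.431 = 1.609; ½·erfc(1.609) = 0.01144.
C = 428 × 0.01144 = 4.90 mg/L.

4.90 mg/L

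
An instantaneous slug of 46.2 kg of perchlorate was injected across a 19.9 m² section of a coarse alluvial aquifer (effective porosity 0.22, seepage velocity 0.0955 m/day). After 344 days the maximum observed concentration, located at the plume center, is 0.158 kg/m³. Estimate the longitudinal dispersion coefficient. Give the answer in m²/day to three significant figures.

At the plume center C_max = M/(n_e·A·√(4πDt)), so D = M²/(4πt·(n_e·A·C_max)²).
n_e·A·C_max = 0.22 × 19.9 × 0.158 = 0.6917 kg/m.
D = 46.2²/(4π × 344 × 0.6917²) = 1.03 m²/day.

1.03 m²/day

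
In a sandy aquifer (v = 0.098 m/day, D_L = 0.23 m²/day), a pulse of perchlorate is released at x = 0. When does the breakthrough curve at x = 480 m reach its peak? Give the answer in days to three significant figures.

For the 1D instantaneous-source solution, setting ∂C/∂t = 0 at fixed x gives v²t² + 2Dt − x² = 0, so t = (√(D² + v²x²) − D)/v².
√(D² + v²x²) = √(0.23² + 0.098² × 480²) = 47.04; v² = 0.009604.
t = (47.04 − 0.23)/0.009604 = 4870 days (vs. the pure-advection estimate x/v = 4900 d).

4870 days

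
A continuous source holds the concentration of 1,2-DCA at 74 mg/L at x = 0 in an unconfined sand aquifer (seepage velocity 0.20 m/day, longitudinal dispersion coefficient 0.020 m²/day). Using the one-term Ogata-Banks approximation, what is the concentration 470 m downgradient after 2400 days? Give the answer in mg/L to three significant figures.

62.6 mg/L

For a continuous step input, C/C₀ ≈ ½·erfc((x−vt)/(2√(Dt))).
vt = 0.20 × 2400 = 480 m and 2√(Dt) = 2√(0.020 × 2400) = 13.86 m.
Argument (x−vt)/(2√(Dt)) = (470 − 480)/13.86 = -0.7215; ½·erfc(-0.7215) = 0.8462.
C = 74 × 0.8462 = 62.6 mg/L.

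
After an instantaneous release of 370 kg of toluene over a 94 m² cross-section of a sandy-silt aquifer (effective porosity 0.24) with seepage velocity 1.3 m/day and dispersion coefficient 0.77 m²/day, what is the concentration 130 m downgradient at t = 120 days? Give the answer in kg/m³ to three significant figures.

0.0773 kg/m³

For an instantaneous plane source, C(x,t) = M/(n_e·A·√(4πDt)) · exp(−(x−vt)²/(4Dt)), with n_e·A the pore (flow) area.
Plume center vt = 1.3 × 120 = 156 m, so the well at 130 m is 26 m upgradient of the peak.
√(4πDt) = 34.08 m, giving peak height M/(n_e·A·√(4πDt)) = 370/(0.24 × 94 × 34.08) = 0.4812 kg/m³.
(x−vt)²/(4Dt) = (-26)²/(4 × 0.77 × 120) = 1.829; exp(−1.829) = 0.1606.
C = 0.4812 × 0.1606 = 0.0773 kg/m³.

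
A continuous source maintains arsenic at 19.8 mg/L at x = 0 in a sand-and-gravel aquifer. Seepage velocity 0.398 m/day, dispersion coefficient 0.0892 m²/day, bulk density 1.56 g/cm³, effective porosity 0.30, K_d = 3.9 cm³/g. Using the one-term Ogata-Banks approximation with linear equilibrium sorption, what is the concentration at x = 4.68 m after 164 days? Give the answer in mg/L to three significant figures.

1.67 mg/L

Retardation factor R = 1 + ρ_b·K_d/n = 1 + 1.56 × 3.9/0.30 = 21.28.
Sorption retards both mechanisms: v_R = v/R = 0.01870 m/day, D_R = D/R = 0.004192 m²/day.
v_R·t = 0.01870 × 164 = 3.0668 m; 2√(D_R t) = 1.658 m; argument = (4.68 − 3.0668)/1.658 = 0.9730.
C = C₀ × ½·erfc(0.9730) = 19.8 × 0.08441 = 1.67 mg/L.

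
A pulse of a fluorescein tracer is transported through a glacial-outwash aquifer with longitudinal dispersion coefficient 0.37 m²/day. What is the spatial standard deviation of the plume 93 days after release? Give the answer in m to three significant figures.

8.30 m

Dispersive spreading gives a Gaussian with σ² = 2Dt; advection only shifts the center.
σ = √(2 × 0.37 × 93) = 8.30 m.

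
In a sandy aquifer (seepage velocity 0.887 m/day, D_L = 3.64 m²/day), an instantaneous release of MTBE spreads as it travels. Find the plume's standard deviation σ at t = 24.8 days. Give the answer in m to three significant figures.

13.4 m

Dispersive spreading gives a Gaussian with σ² = 2Dt; advection only shifts the center.
σ = √(2 × 3.64 × 24.8) = 13.4 m.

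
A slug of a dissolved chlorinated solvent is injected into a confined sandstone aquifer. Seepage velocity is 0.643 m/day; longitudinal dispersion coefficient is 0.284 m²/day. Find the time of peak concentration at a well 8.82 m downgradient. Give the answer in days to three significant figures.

For the 1D instantaneous-source solution, setting ∂C/∂t = 0 at fixed x gives v²t² + 2Dt − x² = 0, so t = (√(D² + v²x²) − D)/v².
√(D² + v²x²) = √(0.284² + 0.643² × 8.82²) = 5.678; v² = 0.413449.
t = (5.678 − 0.284)/0.413449 = 13.0 days (vs. the pure-advection estimate x/v = 13.7 d).

13.0 days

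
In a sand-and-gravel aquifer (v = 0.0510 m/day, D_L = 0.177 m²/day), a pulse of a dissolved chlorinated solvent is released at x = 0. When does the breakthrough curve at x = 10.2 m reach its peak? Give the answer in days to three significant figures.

For the 1D instantaneous-source solution, setting ∂C/∂t = 0 at fixed x gives v²t² + 2Dt − x² = 0, so t = (√(D² + v²x²) − D)/v².
√(D² + v²x²) = √(0.177² + 0.0510² × 10.2²) = 0.5495; v² = 0.002601.
t = (0.5495 − 0.177)/0.002601 = 143 days (vs. the pure-advection estimate x/v = 200 d).

143 days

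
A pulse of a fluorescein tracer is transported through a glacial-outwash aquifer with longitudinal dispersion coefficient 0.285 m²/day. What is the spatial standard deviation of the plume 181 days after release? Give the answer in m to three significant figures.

10.2 m

Dispersive spreading gives a Gaussian with σ² = 2Dt; advection only shifts the center.
σ = √(2 × 0.285 × 181) = 10.2 m.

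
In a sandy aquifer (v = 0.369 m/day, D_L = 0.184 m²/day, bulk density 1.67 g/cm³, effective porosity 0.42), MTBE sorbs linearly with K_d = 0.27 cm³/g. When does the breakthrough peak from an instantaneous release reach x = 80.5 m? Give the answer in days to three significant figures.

450 days

Retardation factor R = 1 + ρ_b·K_d/n = 1 + 1.67 × 0.27/0.42 = 2.074.
Sorption retards both mechanisms: v_R = v/R = 0.1779 m/day, D_R = D/R = 0.08872 m²/day.
Peak time from v_R²t² + 2D_R t − x² = 0: t = (√(D_R² + v_R²x²) − D_R)/v_R².
√(D_R² + v_R²x²) = √(0.08872² + 0.1779² × 80.5²) = 14.32; v_R² = 0.03165.
t = (14.32 − 0.08872)/0.03165 = 450 days.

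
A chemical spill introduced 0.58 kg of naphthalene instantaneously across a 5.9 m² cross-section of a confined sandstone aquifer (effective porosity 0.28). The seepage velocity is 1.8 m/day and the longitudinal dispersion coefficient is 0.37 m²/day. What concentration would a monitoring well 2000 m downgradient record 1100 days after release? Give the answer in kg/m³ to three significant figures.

0.00384 kg/m³

For an instantaneous plane source, C(x,t) = M/(n_e·A·√(4πDt)) · exp(−(x−vt)²/(4Dt)), with n_e·A the pore (flow) area.
Plume center vt = 1.8 × 1100 = 1980 m, so the well at 2000 m is 20 m downgradient of the peak.
√(4πDt) = 71.52 m, giving peak height M/(n_e·A·√(4πDt)) = 0.58/(0.28 × 5.9 × 71.52) = 0.004909 kg/m³.
(x−vt)²/(4Dt) = (20)²/(4 × 0.37 × 1100) = 0.2457; exp(−0.2457) = 0.7822.
C = 0.004909 × 0.7822 = 0.00384 kg/m³.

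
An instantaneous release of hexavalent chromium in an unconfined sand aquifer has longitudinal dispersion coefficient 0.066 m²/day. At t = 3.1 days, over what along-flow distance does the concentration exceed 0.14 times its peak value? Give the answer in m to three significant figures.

2.54 m

The plume is Gaussian with σ = √(2Dt) = √(2 × 0.066 × 3.1) = 0.6397 m.
C/C_peak = exp(−Δx²/(2σ²)) = 0.14 ⇒ Δx = σ·√(−2 ln 0.14) = 0.6397 × 1.983 = 1.269 m.
Width = 2Δx = 2.54 m.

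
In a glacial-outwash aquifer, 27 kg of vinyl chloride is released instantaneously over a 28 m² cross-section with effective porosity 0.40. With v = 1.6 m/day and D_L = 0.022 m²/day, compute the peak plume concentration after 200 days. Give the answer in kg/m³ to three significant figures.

0.324 kg/m³

The peak of an instantaneous 1D plume sits at x = vt; there the Gaussian factor is 1 and C_max = M/(n_e·A·√(4πDt)), where n_e·A is the pore area the mass is dissolved in.
√(4πDt) = √(4π × 0.022 × 200) = 7.436 m, so C_max = 27/(0.40 × 28 × 7.436) = 0.324 kg/m³.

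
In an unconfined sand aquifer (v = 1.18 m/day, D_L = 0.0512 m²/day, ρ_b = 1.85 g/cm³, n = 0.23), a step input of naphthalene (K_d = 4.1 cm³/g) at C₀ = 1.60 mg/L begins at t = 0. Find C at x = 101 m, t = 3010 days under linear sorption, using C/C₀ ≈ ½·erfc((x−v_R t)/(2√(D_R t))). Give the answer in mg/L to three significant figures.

Retardation factor R = 1 + ρ_b·K_d/n = 1 + 1.85 × 4.1/0.23 = 33.98.
Sorption retards both mechanisms: v_R = v/R = 0.03473 m/day, D_R = D/R = 0.001507 m²/day.
v_R·t = 0.03473 × 3010 = 104.5373 m; 2√(D_R t) = 4.260 m; argument = (101 − 104.5373)/4.260 = -0.8304.
C = C₀ × ½·erfc(-0.8304) = 1.60 × 0.8799 = 1.41 mg/L.

1.41 mg/L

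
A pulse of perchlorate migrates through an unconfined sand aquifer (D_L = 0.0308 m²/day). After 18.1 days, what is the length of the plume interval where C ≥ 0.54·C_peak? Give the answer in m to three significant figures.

The plume is Gaussian with σ = √(2Dt) = √(2 × 0.0308 × 18.1) = 1.056 m.
C/C_peak = exp(−Δx²/(2σ²)) = 0.54 ⇒ Δx = σ·√(−2 ln 0.54) = 1.056 × 1.110 = 1.172 m.
Width = 2Δx = 2.34 m.

2.34 m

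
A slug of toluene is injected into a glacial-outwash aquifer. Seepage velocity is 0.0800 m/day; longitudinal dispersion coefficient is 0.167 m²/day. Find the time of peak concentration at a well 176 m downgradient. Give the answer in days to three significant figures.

2170 days

For the 1D instantaneous-source solution, setting ∂C/∂t = 0 at fixed x gives v²t² + 2Dt − x² = 0, so t = (√(D² + v²x²) − D)/v².
√(D² + v²x²) = √(0.167² + 0.0800² × 176²) = 14.08; v² = 0.0064.
t = (14.08 − 0.167)/0.0064 = 2170 days (vs. the pure-advection estimate x/v = 2200 d).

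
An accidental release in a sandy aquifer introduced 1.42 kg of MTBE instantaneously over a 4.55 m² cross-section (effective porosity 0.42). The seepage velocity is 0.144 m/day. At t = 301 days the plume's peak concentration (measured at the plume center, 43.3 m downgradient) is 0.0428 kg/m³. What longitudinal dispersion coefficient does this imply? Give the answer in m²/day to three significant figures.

At the plume center C_max = M/(n_e·A·√(4πDt)), so D = M²/(4πt·(n_e·A·C_max)²).
n_e·A·C_max = 0.42 × 4.55 × 0.0428 = 0.08179 kg/m.
D = 1.42²/(4π × 301 × 0.08179²) = 0.0797 m²/day.

0.0797 m²/day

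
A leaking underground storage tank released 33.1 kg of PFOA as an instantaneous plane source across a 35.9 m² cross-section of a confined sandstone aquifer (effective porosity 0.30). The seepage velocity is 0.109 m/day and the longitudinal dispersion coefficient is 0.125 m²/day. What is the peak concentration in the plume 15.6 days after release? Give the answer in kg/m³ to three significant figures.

0.621 kg/m³

The peak of an instantaneous 1D plume sits at x = vt; there the Gaussian factor is 1 and C_max = M/(n_e·A·√(4πDt)), where n_e·A is the pore area the mass is dissolved in.
√(4πDt) = √(4π × 0.125 × 15.6) = 4.950 m, so C_max = 33.1/(0.30 × 35.9 × 4.950) = 0.621 kg/m³.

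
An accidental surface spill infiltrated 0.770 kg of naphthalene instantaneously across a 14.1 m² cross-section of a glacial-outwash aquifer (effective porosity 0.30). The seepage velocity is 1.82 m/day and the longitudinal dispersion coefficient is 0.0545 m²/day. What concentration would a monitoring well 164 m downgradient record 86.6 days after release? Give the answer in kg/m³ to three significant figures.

0.00272 kg/m³

For an instantaneous plane source, C(x,t) = M/(n_e·A·√(4πDt)) · exp(−(x−vt)²/(4Dt)), with n_e·A the pore (flow) area.
Plume center vt = 1.82 × 86.6 = 157.612 m, so the well at 164 m is 6.388 m downgradient of the peak.
√(4πDt) = 7.701 m, giving peak height M/(n_e·A·√(4πDt)) = 0.770/(0.30 × 14.1 × 7.701) = 0.02364 kg/m³.
(x−vt)²/(4Dt) = (6.388)²/(4 × 0.0545 × 86.6) = 2.162; exp(−2.162) = 0.1151.
C = 0.02364 × 0.1151 = 0.00272 kg/m³.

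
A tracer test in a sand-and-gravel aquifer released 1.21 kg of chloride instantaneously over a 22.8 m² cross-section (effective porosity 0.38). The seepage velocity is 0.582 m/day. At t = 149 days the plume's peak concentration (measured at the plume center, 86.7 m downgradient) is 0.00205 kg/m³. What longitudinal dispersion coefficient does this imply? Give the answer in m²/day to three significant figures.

2.48 m²/day

At the plume center C_max = M/(n_e·A·√(4πDt)), so D = M²/(4πt·(n_e·A·C_max)²).
n_e·A·C_max = 0.38 × 22.8 × 0.00205 = 0.01776 kg/m.
D = 1.21²/(4π × 149 × 0.01776²) = 2.48 m²/day.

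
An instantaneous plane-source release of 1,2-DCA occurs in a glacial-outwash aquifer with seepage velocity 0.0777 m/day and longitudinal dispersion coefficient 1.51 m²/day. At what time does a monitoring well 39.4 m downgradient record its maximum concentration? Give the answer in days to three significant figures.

315 days

For the 1D instantaneous-source solution, setting ∂C/∂t = 0 at fixed x gives v²t² + 2Dt − x² = 0, so t = (√(D² + v²x²) − D)/v².
√(D² + v²x²) = √(1.51² + 0.0777² × 39.4²) = 3.414; v² = 0.00603729.
t = (3.414 − 1.51)/0.00603729 = 315 days (vs. the pure-advection estimate x/v = 507 d).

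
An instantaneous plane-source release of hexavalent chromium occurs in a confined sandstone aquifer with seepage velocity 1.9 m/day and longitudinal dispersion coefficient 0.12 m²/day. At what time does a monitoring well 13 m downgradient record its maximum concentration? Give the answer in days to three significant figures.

For the 1D instantaneous-source solution, setting ∂C/∂t = 0 at fixed x gives v²t² + 2Dt − x² = 0, so t = (√(D² + v²x²) − D)/v².
√(D² + v²x²) = √(0.12² + 1.9² × 13²) = 24.70; v² = 3.61.
t = (24.70 − 0.12)/3.61 = 6.81 days (vs. the pure-advection estimate x/v = 6.84 d).

6.81 days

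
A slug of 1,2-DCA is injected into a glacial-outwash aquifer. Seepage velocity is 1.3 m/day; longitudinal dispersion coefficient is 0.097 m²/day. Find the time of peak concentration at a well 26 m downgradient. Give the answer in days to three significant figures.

19.9 days

For the 1D instantaneous-source solution, setting ∂C/∂t = 0 at fixed x gives v²t² + 2Dt − x² = 0, so t = (√(D² + v²x²) − D)/v².
√(D² + v²x²) = √(0.097² + 1.3² × 26²) = 33.80; v² = 1.69.
t = (33.80 − 0.097)/1.69 = 19.9 days (vs. the pure-advection estimate x/v = 20.0 d).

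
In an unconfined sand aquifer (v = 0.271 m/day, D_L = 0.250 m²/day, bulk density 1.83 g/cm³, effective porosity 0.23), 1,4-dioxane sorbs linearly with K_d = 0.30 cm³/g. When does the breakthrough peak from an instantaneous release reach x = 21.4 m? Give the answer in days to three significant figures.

256 days

Retardation factor R = 1 + ρ_b·K_d/n = 1 + 1.83 × 0.30/0.23 = 3.387.
Sorption retards both mechanisms: v_R = v/R = 0.08001 m/day, D_R = D/R = 0.07381 m²/day.
Peak time from v_R²t² + 2D_R t − x² = 0: t = (√(D_R² + v_R²x²) − D_R)/v_R².
√(D_R² + v_R²x²) = √(0.07381² + 0.08001² × 21.4²) = 1.714; v_R² = 0.006402.
t = (1.714 − 0.07381)/0.006402 = 256 days.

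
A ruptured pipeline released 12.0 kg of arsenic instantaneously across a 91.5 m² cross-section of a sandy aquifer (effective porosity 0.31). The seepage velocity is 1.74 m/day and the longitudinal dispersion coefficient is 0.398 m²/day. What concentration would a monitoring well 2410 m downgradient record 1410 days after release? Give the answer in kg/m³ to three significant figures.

For an instantaneous plane source, C(x,t) = M/(n_e·A·√(4πDt)) · exp(−(x−vt)²/(4Dt)), with n_e·A the pore (flow) area.
Plume center vt = 1.74 × 1410 = 2453.4 m, so the well at 2410 m is 43.4 m upgradient of the peak.
√(4πDt) = 83.98 m, giving peak height M/(n_e·A·√(4πDt)) = 12.0/(0.31 × 91.5 × 83.98) = 0.005038 kg/m³.
(x−vt)²/(4Dt) = (-43.4)²/(4 × 0.398 × 1410) = 0.8391; exp(−0.8391) = 0.4321.
C = 0.005038 × 0.4321 = 0.00218 kg/m³.

0.00218 kg/m³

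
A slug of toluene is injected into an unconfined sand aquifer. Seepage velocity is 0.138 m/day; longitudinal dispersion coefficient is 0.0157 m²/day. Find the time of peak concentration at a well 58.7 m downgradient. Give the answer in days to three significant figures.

For the 1D instantaneous-source solution, setting ∂C/∂t = 0 at fixed x gives v²t² + 2Dt − x² = 0, so t = (√(D² + v²x²) − D)/v².
√(D² + v²x²) = √(0.0157² + 0.138² × 58.7²) = 8.101; v² = 0.019044.
t = (8.101 − 0.0157)/0.019044 = 425 days (vs. the pure-advection estimate x/v = 425 d).

425 days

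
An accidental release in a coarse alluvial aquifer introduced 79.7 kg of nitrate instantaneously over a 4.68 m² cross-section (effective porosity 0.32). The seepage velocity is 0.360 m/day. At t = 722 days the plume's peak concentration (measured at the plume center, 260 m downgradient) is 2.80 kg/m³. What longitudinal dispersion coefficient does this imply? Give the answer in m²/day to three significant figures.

0.0398 m²/day

At the plume center C_max = M/(n_e·A·√(4πDt)), so D = M²/(4πt·(n_e·A·C_max)²).
n_e·A·C_max = 0.32 × 4.68 × 2.80 = 4.193 kg/m.
D = 79.7²/(4π × 722 × 4.193²) = 0.0398 m²/day.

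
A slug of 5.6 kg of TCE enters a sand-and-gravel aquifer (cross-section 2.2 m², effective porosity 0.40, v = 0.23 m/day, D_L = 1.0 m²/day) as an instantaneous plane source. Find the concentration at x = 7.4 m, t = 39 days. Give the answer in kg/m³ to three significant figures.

For an instantaneous plane source, C(x,t) = M/(n_e·A·√(4πDt)) · exp(−(x−vt)²/(4Dt)), with n_e·A the pore (flow) area.
Plume center vt = 0.23 × 39 = 8.97 m, so the well at 7.4 m is 1.57 m upgradient of the peak.
√(4πDt) = 22.14 m, giving peak height M/(n_e·A·√(4πDt)) = 5.6/(0.40 × 2.2 × 22.14) = 0.2874 kg/m³.
(x−vt)²/(4Dt) = (-1.57)²/(4 × 1.0 × 39) = 0.01580; exp(−0.01580) = 0.9843.
C = 0.2874 × 0.9843 = 0.283 kg/m³.

0.283 kg/m³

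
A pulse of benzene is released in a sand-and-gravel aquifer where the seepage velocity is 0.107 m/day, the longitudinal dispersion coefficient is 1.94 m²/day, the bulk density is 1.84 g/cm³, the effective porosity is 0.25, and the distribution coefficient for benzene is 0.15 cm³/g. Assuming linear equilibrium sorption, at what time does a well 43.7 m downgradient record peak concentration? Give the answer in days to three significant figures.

574 days

Retardation factor R = 1 + ρ_b·K_d/n = 1 + 1.84 × 0.15/0.25 = 2.104.
Sorption retards both mechanisms: v_R = v/R = 0.05086 m/day, D_R = D/R = 0.9221 m²/day.
Peak time from v_R²t² + 2D_R t − x² = 0: t = (√(D_R² + v_R²x²) − D_R)/v_R².
√(D_R² + v_R²x²) = √(0.9221² + 0.05086² × 43.7²) = 2.406; v_R² = 0.002587.
t = (2.406 − 0.9221)/0.002587 = 574 days.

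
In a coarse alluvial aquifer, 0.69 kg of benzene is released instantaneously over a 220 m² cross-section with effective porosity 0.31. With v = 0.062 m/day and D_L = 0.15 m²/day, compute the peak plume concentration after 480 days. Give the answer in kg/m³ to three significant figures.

The peak of an instantaneous 1D plume sits at x = vt; there the Gaussian factor is 1 and C_max = M/(n_e·A·√(4πDt)), where n_e·A is the pore area the mass is dissolved in.
√(4πDt) = √(4π × 0.15 × 480) = 30.08 m, so C_max = 0.69/(0.31 × 220 × 30.08) = 0.000336 kg/m³.

0.000336 kg/m³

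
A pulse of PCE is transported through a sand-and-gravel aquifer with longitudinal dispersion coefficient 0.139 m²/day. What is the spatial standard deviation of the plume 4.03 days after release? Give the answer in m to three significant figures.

1.06 m

Dispersive spreading gives a Gaussian with σ² = 2Dt; advection only shifts the center.
σ = √(2 × 0.139 × 4.03) = 1.06 m.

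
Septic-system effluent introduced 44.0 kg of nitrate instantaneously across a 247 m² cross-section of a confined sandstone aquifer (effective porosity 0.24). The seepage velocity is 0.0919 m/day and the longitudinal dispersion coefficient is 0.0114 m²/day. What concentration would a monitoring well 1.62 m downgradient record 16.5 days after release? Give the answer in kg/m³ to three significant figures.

For an instantaneous plane source, C(x,t) = M/(n_e·A·√(4πDt)) · exp(−(x−vt)²/(4Dt)), with n_e·A the pore (flow) area.
Plume center vt = 0.0919 × 16.5 = 1.51635 m, so the well at 1.62 m is 0.10365 m downgradient of the peak.
√(4πDt) = 1.537 m, giving peak height M/(n_e·A·√(4πDt)) = 44.0/(0.24 × 247 × 1.537) = 0.4829 kg/m³.
(x−vt)²/(4Dt) = (0.10365)²/(4 × 0.0114 × 16.5) = 0.01428; exp(−0.01428) = 0.9858.
C = 0.4829 × 0.9858 = 0.476 kg/m³.

0.476 kg/m³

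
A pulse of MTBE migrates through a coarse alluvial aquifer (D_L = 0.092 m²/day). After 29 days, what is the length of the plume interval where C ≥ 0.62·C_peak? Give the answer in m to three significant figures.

The plume is Gaussian with σ = √(2Dt) = √(2 × 0.092 × 29) = 2.310 m.
C/C_peak = exp(−Δx²/(2σ²)) = 0.62 ⇒ Δx = σ·√(−2 ln 0.62) = 2.310 × 0.9778 = 2.259 m.
Width = 2Δx = 4.52 m.

4.52 m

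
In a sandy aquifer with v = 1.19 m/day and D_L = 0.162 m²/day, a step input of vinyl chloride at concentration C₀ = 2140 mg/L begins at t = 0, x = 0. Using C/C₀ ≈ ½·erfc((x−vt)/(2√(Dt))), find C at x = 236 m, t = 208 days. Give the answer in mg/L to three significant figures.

For a continuous step input, C/C₀ ≈ ½·erfc((x−vt)/(2√(Dt))).
vt = 1.19 × 208 = 247.52 m and 2√(Dt) = 2√(0.162 × 208) = 11.61 m.
Argument (x−vt)/(2√(Dt)) = (236 − 247.52)/11.61 = -0.9922; ½·erfc(-0.9922) = 0.9197.
C = 2140 × 0.9197 = 1970 mg/L.

1970 mg/L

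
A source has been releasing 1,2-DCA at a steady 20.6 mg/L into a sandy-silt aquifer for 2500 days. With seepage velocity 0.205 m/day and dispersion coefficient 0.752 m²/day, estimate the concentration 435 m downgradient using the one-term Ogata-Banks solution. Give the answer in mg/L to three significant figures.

For a continuous step input, C/C₀ ≈ ½·erfc((x−vt)/(2√(Dt))).
vt = 0.205 × 2500 = 512.5 m and 2√(Dt) = 2√(0.752 × 2500) = 86.72 m.
Argument (x−vt)/(2√(Dt)) = (435 − 512.5)/86.72 = -0.8937; ½·erfc(-0.8937) = 0.8969.
C = 20.6 × 0.8969 = 18.5 mg/L.

18.5 mg/L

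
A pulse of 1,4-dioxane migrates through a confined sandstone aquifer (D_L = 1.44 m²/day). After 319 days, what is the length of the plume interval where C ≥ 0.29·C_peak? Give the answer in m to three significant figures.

95.4 m

The plume is Gaussian with σ = √(2Dt) = √(2 × 1.44 × 319) = 30.31 m.
C/C_peak = exp(−Δx²/(2σ²)) = 0.29 ⇒ Δx = σ·√(−2 ln 0.29) = 30.31 × 1.573 = 47.68 m.
Width = 2Δx = 95.4 m.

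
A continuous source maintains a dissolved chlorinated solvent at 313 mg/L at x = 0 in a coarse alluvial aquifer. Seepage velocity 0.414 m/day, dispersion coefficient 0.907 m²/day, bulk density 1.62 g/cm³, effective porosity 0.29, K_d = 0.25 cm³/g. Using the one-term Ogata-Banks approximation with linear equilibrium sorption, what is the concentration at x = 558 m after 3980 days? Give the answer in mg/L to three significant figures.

Retardation factor R = 1 + ρ_b·K_d/n = 1 + 1.62 × 0.25/0.29 = 2.397.
Sorption retards both mechanisms: v_R = v/R = 0.1727 m/day, D_R = D/R = 0.3784 m²/day.
v_R·t = 0.1727 × 3980 = 687.346 m; 2√(D_R t) = 77.62 m; argument = (558 − 687.346)/77.62 = -1.666.
C = C₀ × ½·erfc(-1.666) = 313 × 0.9908 = 310 mg/L.

310 mg/L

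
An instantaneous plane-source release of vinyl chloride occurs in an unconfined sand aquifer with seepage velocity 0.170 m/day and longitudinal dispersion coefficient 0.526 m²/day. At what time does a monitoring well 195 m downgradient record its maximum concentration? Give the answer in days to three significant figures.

1130 days

For the 1D instantaneous-source solution, setting ∂C/∂t = 0 at fixed x gives v²t² + 2Dt − x² = 0, so t = (√(D² + v²x²) − D)/v².
√(D² + v²x²) = √(0.526² + 0.170² × 195²) = 33.15; v² = 0.0289.
t = (33.15 − 0.526)/0.0289 = 1130 days (vs. the pure-advection estimate x/v = 1150 d).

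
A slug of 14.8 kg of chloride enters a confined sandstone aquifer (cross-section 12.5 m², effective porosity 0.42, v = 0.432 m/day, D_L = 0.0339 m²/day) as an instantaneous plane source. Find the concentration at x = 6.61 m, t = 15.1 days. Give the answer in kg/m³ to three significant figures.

1.11 kg/m³

For an instantaneous plane source, C(x,t) = M/(n_e·A·√(4πDt)) · exp(−(x−vt)²/(4Dt)), with n_e·A the pore (flow) area.
Plume center vt = 0.432 × 15.1 = 6.5232 m, so the well at 6.61 m is 0.0868 m downgradient of the peak.
√(4πDt) = 2.536 m, giving peak height M/(n_e·A·√(4πDt)) = 14.8/(0.42 × 12.5 × 2.536) = 1.112 kg/m³.
(x−vt)²/(4Dt) = (0.0868)²/(4 × 0.0339 × 15.1) = 0.003680; exp(−0.003680) = 0.9963.
C = 1.112 × 0.9963 = 1.11 kg/m³.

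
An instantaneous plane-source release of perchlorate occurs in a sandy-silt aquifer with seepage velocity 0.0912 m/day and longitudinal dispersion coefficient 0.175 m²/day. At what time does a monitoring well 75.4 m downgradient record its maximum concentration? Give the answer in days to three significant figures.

For the 1D instantaneous-source solution, setting ∂C/∂t = 0 at fixed x gives v²t² + 2Dt − x² = 0, so t = (√(D² + v²x²) − D)/v².
√(D² + v²x²) = √(0.175² + 0.0912² × 75.4²) = 6.879; v² = 0.00831744.
t = (6.879 − 0.175)/0.00831744 = 806 days (vs. the pure-advection estimate x/v = 827 d).

806 days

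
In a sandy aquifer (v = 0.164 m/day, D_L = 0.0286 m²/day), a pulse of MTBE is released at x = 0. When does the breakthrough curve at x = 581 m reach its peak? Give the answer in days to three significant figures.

3540 days

For the 1D instantaneous-source solution, setting ∂C/∂t = 0 at fixed x gives v²t² + 2Dt − x² = 0, so t = (√(D² + v²x²) − D)/v².
√(D² + v²x²) = √(0.0286² + 0.164² × 581²) = 95.28; v² = 0.026896.
t = (95.28 − 0.0286)/0.026896 = 3540 days (vs. the pure-advection estimate x/v = 3540 d).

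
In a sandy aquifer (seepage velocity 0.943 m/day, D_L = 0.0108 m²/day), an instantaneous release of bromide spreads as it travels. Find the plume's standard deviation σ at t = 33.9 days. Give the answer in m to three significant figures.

0.856 m

Dispersive spreading gives a Gaussian with σ² = 2Dt; advection only shifts the center.
σ = √(2 × 0.0108 × 33.9) = 0.856 m.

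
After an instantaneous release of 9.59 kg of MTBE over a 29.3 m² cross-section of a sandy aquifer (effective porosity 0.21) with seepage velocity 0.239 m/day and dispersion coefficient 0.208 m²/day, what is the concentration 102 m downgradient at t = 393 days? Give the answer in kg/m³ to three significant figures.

0.0398 kg/m³

For an instantaneous plane source, C(x,t) = M/(n_e·A·√(4πDt)) · exp(−(x−vt)²/(4Dt)), with n_e·A the pore (flow) area.
Plume center vt = 0.239 × 393 = 93.927 m, so the well at 102 m is 8.073 m downgradient of the peak.
√(4πDt) = 32.05 m, giving peak height M/(n_e·A·√(4πDt)) = 9.59/(0.21 × 29.3 × 32.05) = 0.04863 kg/m³.
(x−vt)²/(4Dt) = (8.073)²/(4 × 0.208 × 393) = 0.1993; exp(−0.1993) = 0.8193.
C = 0.04863 × 0.8193 = 0.0398 kg/m³.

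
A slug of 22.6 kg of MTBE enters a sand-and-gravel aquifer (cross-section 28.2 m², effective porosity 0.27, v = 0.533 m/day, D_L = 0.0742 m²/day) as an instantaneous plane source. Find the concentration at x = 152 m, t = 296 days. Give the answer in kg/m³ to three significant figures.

0.122 kg/m³

For an instantaneous plane source, C(x,t) = M/(n_e·A·√(4πDt)) · exp(−(x−vt)²/(4Dt)), with n_e·A the pore (flow) area.
Plume center vt = 0.533 × 296 = 157.768 m, so the well at 152 m is 5.768 m upgradient of the peak.
√(4πDt) = 16.61 m, giving peak height M/(n_e·A·√(4πDt)) = 22.6/(0.27 × 28.2 × 16.61) = 0.1787 kg/m³.
(x−vt)²/(4Dt) = (-5.768)²/(4 × 0.0742 × 296) = 0.3787; exp(−0.3787) = 0.6848.
C = 0.1787 × 0.6848 = 0.122 kg/m³.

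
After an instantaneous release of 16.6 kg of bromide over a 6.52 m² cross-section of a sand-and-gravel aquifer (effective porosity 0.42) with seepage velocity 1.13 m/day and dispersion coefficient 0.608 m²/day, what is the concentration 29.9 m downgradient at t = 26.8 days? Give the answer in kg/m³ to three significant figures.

0.423 kg/m³

For an instantaneous plane source, C(x,t) = M/(n_e·A·√(4πDt)) · exp(−(x−vt)²/(4Dt)), with n_e·A the pore (flow) area.
Plume center vt = 1.13 × 26.8 = 30.284 m, so the well at 29.9 m is 0.384 m upgradient of the peak.
√(4πDt) = 14.31 m, giving peak height M/(n_e·A·√(4πDt)) = 16.6/(0.42 × 6.52 × 14.31) = 0.4236 kg/m³.
(x−vt)²/(4Dt) = (-0.384)²/(4 × 0.608 × 26.8) = 0.002262; exp(−0.002262) = 0.9977.
C = 0.4236 × 0.9977 = 0.423 kg/m³.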